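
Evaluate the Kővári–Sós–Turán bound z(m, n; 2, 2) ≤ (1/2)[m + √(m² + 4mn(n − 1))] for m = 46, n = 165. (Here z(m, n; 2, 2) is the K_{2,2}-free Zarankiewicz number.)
z(46, 165; 2, 2) ≤ (1/2)[46 + √(46² + 4·46·165·164)] = (1/2)[46 + √4981156] = 1138.9252

Kővári–Sós–Turán: let r_1, ..., r_46 be the row sums and z = Σ r_i the total number of 1s. Each pair of columns can share at most one row with both entries 1 (else a 2×2 all-ones block appears), so Σ_i C(r_i, 2) ≤ C(165, 2) = 13530. By convexity Σ_i C(r_i, 2) ≥ 46·C(z/46, 2) = z(z − 46)/(2·46), giving z² − 46z − 46·165·164 ≤ 0 and hence z ≤ (1/2)[46 + √(2116 + 4·1244760)] = (1/2)[46 + √4981156] ≈ (1/2)(46 + 2231.8504) = 1138.9252.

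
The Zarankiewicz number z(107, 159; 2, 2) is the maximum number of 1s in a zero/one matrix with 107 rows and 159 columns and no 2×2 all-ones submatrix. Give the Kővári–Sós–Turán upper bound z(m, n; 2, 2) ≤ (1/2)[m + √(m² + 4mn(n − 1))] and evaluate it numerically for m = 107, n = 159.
z(107, 159; 2, 2) ≤ (1/2)[107 + √(107² + 4·107·159·158)] = (1/2)[107 + √10763665] = 1693.9012

Kővári–Sós–Turán: let r_1, ..., r_107 be the row sums and z = Σ r_i the total number of 1s. Each pair of columns can share at most one row with both entries 1 (else a 2×2 all-ones block appears), so Σ_i C(r_i, 2) ≤ C(159, 2) = 12561. By convexity Σ_i C(r_i, 2) ≥ 107·C(z/107, 2) = z(z − 107)/(2·107), giving z² − 107z − 107·159·158 ≤ 0 and hence z ≤ (1/2)[107 + √(11449 + 4·2688054)] = (1/2)[107 + √10763665] ≈ (1/2)(107 + 3280.8025) = 1693.9012.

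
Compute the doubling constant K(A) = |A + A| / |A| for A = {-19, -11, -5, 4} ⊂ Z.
K = |A + A| / |A| = 10/4 = 5/2

Enumerate A + A = {a + b : a, b ∈ A}. With |A| = 4, there are |A|^2 = 16 ordered sum pairs; collecting distinct values, A + A = {-38, -30, -24, -22, -16, -15, -10, -7, -1, 8}, so |A + A| = 10. Thus K = 10/4 = 5/2. For comparison, the minimum possible |A + A| over all 4-element sets is 2·4 − 1 = 7 (so min K = 7/4), attained only by arithmetic progressions.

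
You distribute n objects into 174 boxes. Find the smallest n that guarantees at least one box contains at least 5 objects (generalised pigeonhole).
n = (5 − 1)·174 + 1 = 697

By the generalised pigeonhole principle, to guarantee some box contains ≥ r objects we need more than (r − 1) · k objects total. Threshold: n = (r − 1) · k + 1. With r = 5 and k = 174: n = 4 · 174 + 1 = 696 + 1 = 697. For n = 696 = 4 · 174, we can put exactly 4 objects in every box, avoiding 5 in any single one — so 697 is tight.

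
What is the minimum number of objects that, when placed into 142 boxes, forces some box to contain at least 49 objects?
n = (49 − 1)·142 + 1 = 6817

By the generalised pigeonhole principle, to guarantee some box contains ≥ r objects we need more than (r − 1) · k objects total. Threshold: n = (r − 1) · k + 1. With r = 49 and k = 142: n = 48 · 142 + 1 = 6816 + 1 = 6817. For n = 6816 = 48 · 142, we can put exactly 48 objects in every box, avoiding 49 in any single one — so 6817 is tight.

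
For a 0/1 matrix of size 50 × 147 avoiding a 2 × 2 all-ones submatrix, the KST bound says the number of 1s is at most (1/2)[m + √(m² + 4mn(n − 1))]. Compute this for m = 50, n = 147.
z(50, 147; 2, 2) ≤ (1/2)[50 + √(50² + 4·50·147·146)] = (1/2)[50 + √4294900] = 1061.207

Kővári–Sós–Turán: let r_1, ..., r_50 be the row sums and z = Σ r_i the total number of 1s. Each pair of columns can share at most one row with both entries 1 (else a 2×2 all-ones block appears), so Σ_i C(r_i, 2) ≤ C(147, 2) = 10731. By convexity Σ_i C(r_i, 2) ≥ 50·C(z/50, 2) = z(z − 50)/(2·50), giving z² − 50z − 50·147·146 ≤ 0 and hence z ≤ (1/2)[50 + √(2500 + 4·1073100)] = (1/2)[50 + √4294900] ≈ (1/2)(50 + 2072.4141) = 1061.207.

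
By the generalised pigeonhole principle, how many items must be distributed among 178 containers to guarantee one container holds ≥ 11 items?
n = (11 − 1)·178 + 1 = 1781

By the generalised pigeonhole principle, to guarantee some box contains ≥ r objects we need more than (r − 1) · k objects total. Threshold: n = (r − 1) · k + 1. With r = 11 and k = 178: n = 10 · 178 + 1 = 1780 + 1 = 1781. For n = 1780 = 10 · 178, we can put exactly 10 objects in every box, avoiding 11 in any single one — so 1781 is tight.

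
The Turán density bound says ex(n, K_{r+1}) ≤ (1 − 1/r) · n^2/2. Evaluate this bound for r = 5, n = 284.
Turán density bound = (4/5) · 284^2/2 = 161312/5 ≈ 32262.4

Turán's theorem: ex(n, K_{r+1}) is achieved by the complete r-partite Turán graph T(n, r) with parts as balanced as possible, and is at most (1 − 1/r) · n^2/2. For r = 5, n = 284: the density bound is (4/5) · 80656/2 = 161312/5 ≈ 32262.4. The integer-valued extremum is e(T(284, 5)) = 32262, which is strictly less than the density bound 161312/5 since 5 ∤ 284 (the parts of T(284, 5) cannot all be equal).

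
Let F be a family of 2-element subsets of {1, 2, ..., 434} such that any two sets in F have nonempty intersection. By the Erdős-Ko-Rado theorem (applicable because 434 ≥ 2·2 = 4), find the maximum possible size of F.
max |F| = C(433, 1) = 433

Erdős-Ko-Rado (1961): when n ≥ 2k, max |F| = C(n−1, k−1). The bound is attained by the star {A : i ∈ A} for any fixed i ∈ [n]. Here C(434−1, 2−1) = C(433, 1) = 433.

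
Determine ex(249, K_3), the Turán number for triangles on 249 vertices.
ex(249, K_3) = ⌊249^2/4⌋ = 15500

Mantel (1907): a triangle-free graph on n vertices has at most ⌊n^2/4⌋ edges, with equality for the complete bipartite graph K_{⌊n/2⌋, ⌈n/2⌉}. For n = 249: ⌊249^2/4⌋ = ⌊62001/4⌋ = 15500. The extremal graph is K_{124, 125}, which has 124·125 = 15500 edges.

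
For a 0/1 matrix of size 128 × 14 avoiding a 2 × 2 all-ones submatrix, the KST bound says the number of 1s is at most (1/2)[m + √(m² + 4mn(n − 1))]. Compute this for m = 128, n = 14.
z(128, 14; 2, 2) ≤ (1/2)[128 + √(128² + 4·128·14·13)] = (1/2)[128 + √109568] = 229.5053

Kővári–Sós–Turán: let r_1, ..., r_128 be the row sums and z = Σ r_i the total number of 1s. Each pair of columns can share at most one row with both entries 1 (else a 2×2 all-ones block appears), so Σ_i C(r_i, 2) ≤ C(14, 2) = 91. By convexity Σ_i C(r_i, 2) ≥ 128·C(z/128, 2) = z(z − 128)/(2·128), giving z² − 128z − 128·14·13 ≤ 0 and hence z ≤ (1/2)[128 + √(16384 + 4·23296)] = (1/2)[128 + √109568] ≈ (1/2)(128 + 331.0106) = 229.5053.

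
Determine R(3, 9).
R(3, 9) = 36

Lower bound: an explicit 2-colouring of K_{35} (typically a Paley-type or other structured construction) avoids a red K_3 and a blue K_9, showing R(3, 9) > 35.
Upper bound: the simple Erdős–Szekeres recurrence only gives R(3, 9) ≤ 37; the tight bound R(3, 9) ≤ 36 requires a sharper case analysis (or computer search) of 2-colourings of K_{36}.
Hence R(3, 9) = 36.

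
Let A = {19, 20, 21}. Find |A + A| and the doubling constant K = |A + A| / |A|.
K = |A + A| / |A| = 5/3

Enumerate A + A = {a + b : a, b ∈ A}. With |A| = 3, there are |A|^2 = 9 ordered sum pairs; collecting distinct values, A + A = {38, 39, 40, 41, 42}, so |A + A| = 5. Thus K = 5/3. Here |A + A| = 2|A| − 1 = 5, the minimum possible — so K = 5/3 is minimal, which holds iff A is an arithmetic progression.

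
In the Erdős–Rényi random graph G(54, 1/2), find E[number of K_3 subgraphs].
E[# K_3] = C(54, 3) · (1/2)^C(3, 2) = 24804 / 2^3 = 6201/2 = 3100.5

For each 3-subset S of vertices (there are C(54, 3) = 24804 such S), let X_S = 1 if S induces a K_3 (all C(3, 2) = 3 edges present). Then P(X_S = 1) = (1/2)^3 = 1/8. By linearity of expectation, E[# K_3] = C(54, 3) · (1/2)^3 = 24804 / 8 = 6201/2 = 3100.5.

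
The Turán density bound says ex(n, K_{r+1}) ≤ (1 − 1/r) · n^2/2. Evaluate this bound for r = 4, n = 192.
Turán density bound = (3/4) · 192^2/2 = 13824

Turán's theorem: ex(n, K_{r+1}) is achieved by the complete r-partite Turán graph T(n, r) with parts as balanced as possible, and is at most (1 − 1/r) · n^2/2. For r = 4, n = 192: the density bound is (3/4) · 36864/2 = 13824. Since 4 ∣ 192, the Turán graph T(192, 4) has parts of equal size 48, and its edge count e(T(192, 4)) = 13824 attains the density bound exactly.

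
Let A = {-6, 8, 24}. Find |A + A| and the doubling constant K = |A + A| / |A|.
K = |A + A| / |A| = 6/3 = 2

Enumerate A + A = {a + b : a, b ∈ A}. With |A| = 3, there are |A|^2 = 9 ordered sum pairs; collecting distinct values, A + A = {-12, 2, 16, 18, 32, 48}, so |A + A| = 6. Thus K = 6/3 = 2. For comparison, the minimum possible |A + A| over all 3-element sets is 2·3 − 1 = 5 (so min K = 5/3), attained only by arithmetic progressions.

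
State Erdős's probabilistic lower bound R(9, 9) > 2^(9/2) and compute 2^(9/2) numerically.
2^(9/2) = 22.6274; so R(9, 9) > 22.6274

Colour each edge of K_n uniformly at random with red/blue. The expected number of monochromatic K_9 is C(n, 9) · 2 · 2^(−C(9,2)). If C(n, 9) · 2^(1 − C(9,2)) < 1, then with positive probability no monochromatic K_9 exists, so R(9, 9) > n. The standard estimate C(n, 9) ≤ n^9/9! shows this inequality holds whenever n ≤ 2^(9/2) (since 9! · 2^(C(9,2) − 1) > 2^(9^2/2) ≥ n^9). Hence R(9, 9) > 2^(9/2) = 22.6274.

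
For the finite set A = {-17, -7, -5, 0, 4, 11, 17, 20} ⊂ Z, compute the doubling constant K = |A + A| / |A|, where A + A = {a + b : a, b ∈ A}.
K = |A + A| / |A| = 33/8

Enumerate A + A = {a + b : a, b ∈ A}. With |A| = 8, there are |A|^2 = 64 ordered sum pairs; collecting distinct values, A + A = {-34, -24, -22, -17, -14, -13, -12, -10, -7, -6, -5, -3, -1, 0, 3, 4, 6, 8, 10, 11, 12, 13, 15, 17, 20, 21, 22, 24, 28, 31, 34, 37, 40}, so |A + A| = 33. Thus K = 33/8. For comparison, the minimum possible |A + A| over all 8-element sets is 2·8 − 1 = 15 (so min K = 15/8), attained only by arithmetic progressions.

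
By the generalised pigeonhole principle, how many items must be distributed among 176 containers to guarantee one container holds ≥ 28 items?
n = (28 − 1)·176 + 1 = 4753

By the generalised pigeonhole principle, to guarantee some box contains ≥ r objects we need more than (r − 1) · k objects total. Threshold: n = (r − 1) · k + 1. With r = 28 and k = 176: n = 27 · 176 + 1 = 4752 + 1 = 4753. For n = 4752 = 27 · 176, we can put exactly 27 objects in every box, avoiding 28 in any single one — so 4753 is tight.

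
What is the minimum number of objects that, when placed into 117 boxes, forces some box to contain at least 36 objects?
n = (36 − 1)·117 + 1 = 4096

By the generalised pigeonhole principle, to guarantee some box contains ≥ r objects we need more than (r − 1) · k objects total. Threshold: n = (r − 1) · k + 1. With r = 36 and k = 117: n = 35 · 117 + 1 = 4095 + 1 = 4096. For n = 4095 = 35 · 117, we can put exactly 35 objects in every box, avoiding 36 in any single one — so 4096 is tight.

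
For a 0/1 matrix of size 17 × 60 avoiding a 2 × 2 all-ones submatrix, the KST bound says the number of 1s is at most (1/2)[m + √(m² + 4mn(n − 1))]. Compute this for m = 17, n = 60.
z(17, 60; 2, 2) ≤ (1/2)[17 + √(17² + 4·17·60·59)] = (1/2)[17 + √241009] = 253.9633

Kővári–Sós–Turán: let r_1, ..., r_17 be the row sums and z = Σ r_i the total number of 1s. Each pair of columns can share at most one row with both entries 1 (else a 2×2 all-ones block appears), so Σ_i C(r_i, 2) ≤ C(60, 2) = 1770. By convexity Σ_i C(r_i, 2) ≥ 17·C(z/17, 2) = z(z − 17)/(2·17), giving z² − 17z − 17·60·59 ≤ 0 and hence z ≤ (1/2)[17 + √(289 + 4·60180)] = (1/2)[17 + √241009] ≈ (1/2)(17 + 490.9267) = 253.9633.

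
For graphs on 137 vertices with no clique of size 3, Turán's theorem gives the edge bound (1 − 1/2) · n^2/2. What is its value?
Turán density bound = (1/2) · 137^2/2 = 18769/4 ≈ 4692.25

Turán's theorem: ex(n, K_{r+1}) is achieved by the complete r-partite Turán graph T(n, r) with parts as balanced as possible, and is at most (1 − 1/r) · n^2/2. For r = 2, n = 137: the density bound is (1/2) · 18769/2 = 18769/4 ≈ 4692.25. The integer-valued extremum is e(T(137, 2)) = 4692, which is strictly less than the density bound 18769/4 since 2 ∤ 137 (the parts of T(137, 2) cannot all be equal).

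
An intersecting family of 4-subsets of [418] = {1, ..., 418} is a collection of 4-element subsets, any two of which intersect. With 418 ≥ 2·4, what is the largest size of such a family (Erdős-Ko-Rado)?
max |F| = C(417, 3) = 11998480

Erdős-Ko-Rado (1961): when n ≥ 2k, max |F| = C(n−1, k−1). The bound is attained by the star {A : i ∈ A} for any fixed i ∈ [n]. Here C(418−1, 4−1) = C(417, 3) = 11998480.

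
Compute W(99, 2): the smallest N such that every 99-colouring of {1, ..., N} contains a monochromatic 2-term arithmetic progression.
W(99, 2) = 99 + 1 = 100

A 2-term AP is any pair of integers, so a monochromatic 2-AP exists iff some colour is used at least twice. With 99 colours, the colouring i ↦ i on {1, ..., 99} uses each colour once, avoiding any monochromatic pair, so W(99, 2) > 99. For {1, ..., 100}, pigeonhole forces two integers of the same colour, which form a monochromatic 2-AP. Hence W(99, 2) = 100.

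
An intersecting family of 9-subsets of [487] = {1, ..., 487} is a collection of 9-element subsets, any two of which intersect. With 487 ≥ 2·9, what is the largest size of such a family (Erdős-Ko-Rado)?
max |F| = C(486, 8) = 72848202840295740

Erdős-Ko-Rado (1961): when n ≥ 2k, max |F| = C(n−1, k−1). The bound is attained by the star {A : i ∈ A} for any fixed i ∈ [n]. Here C(487−1, 9−1) = C(486, 8) = 72848202840295740.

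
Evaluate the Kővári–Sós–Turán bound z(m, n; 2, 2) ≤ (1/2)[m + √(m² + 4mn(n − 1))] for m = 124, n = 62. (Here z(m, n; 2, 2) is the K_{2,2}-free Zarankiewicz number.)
z(124, 62; 2, 2) ≤ (1/2)[124 + √(124² + 4·124·62·61)] = (1/2)[124 + √1891248] = 749.6133

Kővári–Sós–Turán: let r_1, ..., r_124 be the row sums and z = Σ r_i the total number of 1s. Each pair of columns can share at most one row with both entries 1 (else a 2×2 all-ones block appears), so Σ_i C(r_i, 2) ≤ C(62, 2) = 1891. By convexity Σ_i C(r_i, 2) ≥ 124·C(z/124, 2) = z(z − 124)/(2·124), giving z² − 124z − 124·62·61 ≤ 0 and hence z ≤ (1/2)[124 + √(15376 + 4·468968)] = (1/2)[124 + √1891248] ≈ (1/2)(124 + 1375.2265) = 749.6133.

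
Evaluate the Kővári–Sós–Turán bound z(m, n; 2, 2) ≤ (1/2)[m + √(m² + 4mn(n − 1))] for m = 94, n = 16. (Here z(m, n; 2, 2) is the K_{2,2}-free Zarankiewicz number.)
z(94, 16; 2, 2) ≤ (1/2)[94 + √(94² + 4·94·16·15)] = (1/2)[94 + √99076] = 204.3817

Kővári–Sós–Turán: let r_1, ..., r_94 be the row sums and z = Σ r_i the total number of 1s. Each pair of columns can share at most one row with both entries 1 (else a 2×2 all-ones block appears), so Σ_i C(r_i, 2) ≤ C(16, 2) = 120. By convexity Σ_i C(r_i, 2) ≥ 94·C(z/94, 2) = z(z − 94)/(2·94), giving z² − 94z − 94·16·15 ≤ 0 and hence z ≤ (1/2)[94 + √(8836 + 4·22560)] = (1/2)[94 + √99076] ≈ (1/2)(94 + 314.7634) = 204.3817.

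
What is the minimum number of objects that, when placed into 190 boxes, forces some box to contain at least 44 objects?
n = (44 − 1)·190 + 1 = 8171

By the generalised pigeonhole principle, to guarantee some box contains ≥ r objects we need more than (r − 1) · k objects total. Threshold: n = (r − 1) · k + 1. With r = 44 and k = 190: n = 43 · 190 + 1 = 8170 + 1 = 8171. For n = 8170 = 43 · 190, we can put exactly 43 objects in every box, avoiding 44 in any single one — so 8171 is tight.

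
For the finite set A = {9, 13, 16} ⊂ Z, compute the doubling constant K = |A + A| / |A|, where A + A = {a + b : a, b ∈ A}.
K = |A + A| / |A| = 6/3 = 2

Enumerate A + A = {a + b : a, b ∈ A}. With |A| = 3, there are |A|^2 = 9 ordered sum pairs; collecting distinct values, A + A = {18, 22, 25, 26, 29, 32}, so |A + A| = 6. Thus K = 6/3 = 2. For comparison, the minimum possible |A + A| over all 3-element sets is 2·3 − 1 = 5 (so min K = 5/3), attained only by arithmetic progressions.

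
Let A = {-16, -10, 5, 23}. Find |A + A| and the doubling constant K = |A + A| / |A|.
K = |A + A| / |A| = 10/4 = 5/2

Enumerate A + A = {a + b : a, b ∈ A}. With |A| = 4, there are |A|^2 = 16 ordered sum pairs; collecting distinct values, A + A = {-32, -26, -20, -11, -5, 7, 10, 13, 28, 46}, so |A + A| = 10. Thus K = 10/4 = 5/2. For comparison, the minimum possible |A + A| over all 4-element sets is 2·4 − 1 = 7 (so min K = 7/4), attained only by arithmetic progressions.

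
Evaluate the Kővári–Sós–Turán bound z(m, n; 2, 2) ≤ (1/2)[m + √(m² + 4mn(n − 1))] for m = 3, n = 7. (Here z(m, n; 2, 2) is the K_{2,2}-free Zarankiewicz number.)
z(3, 7; 2, 2) ≤ (1/2)[3 + √(3² + 4·3·7·6)] = (1/2)[3 + √513] = 12.8248

Kővári–Sós–Turán: let r_1, ..., r_3 be the row sums and z = Σ r_i the total number of 1s. Each pair of columns can share at most one row with both entries 1 (else a 2×2 all-ones block appears), so Σ_i C(r_i, 2) ≤ C(7, 2) = 21. By convexity Σ_i C(r_i, 2) ≥ 3·C(z/3, 2) = z(z − 3)/(2·3), giving z² − 3z − 3·7·6 ≤ 0 and hence z ≤ (1/2)[3 + √(9 + 4·126)] = (1/2)[3 + √513] ≈ (1/2)(3 + 22.6495) = 12.8248.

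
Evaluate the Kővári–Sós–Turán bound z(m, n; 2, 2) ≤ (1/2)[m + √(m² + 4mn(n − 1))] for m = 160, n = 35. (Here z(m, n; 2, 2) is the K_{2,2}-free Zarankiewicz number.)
z(160, 35; 2, 2) ≤ (1/2)[160 + √(160² + 4·160·35·34)] = (1/2)[160 + √787200] = 523.6215

Kővári–Sós–Turán: let r_1, ..., r_160 be the row sums and z = Σ r_i the total number of 1s. Each pair of columns can share at most one row with both entries 1 (else a 2×2 all-ones block appears), so Σ_i C(r_i, 2) ≤ C(35, 2) = 595. By convexity Σ_i C(r_i, 2) ≥ 160·C(z/160, 2) = z(z − 160)/(2·160), giving z² − 160z − 160·35·34 ≤ 0 and hence z ≤ (1/2)[160 + √(25600 + 4·190400)] = (1/2)[160 + √787200] ≈ (1/2)(160 + 887.2429) = 523.6215.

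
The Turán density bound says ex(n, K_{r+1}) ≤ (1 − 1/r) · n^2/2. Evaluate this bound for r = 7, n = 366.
Turán density bound = (6/7) · 366^2/2 = 401868/7 ≈ 57409.7143

Turán's theorem: ex(n, K_{r+1}) is achieved by the complete r-partite Turán graph T(n, r) with parts as balanced as possible, and is at most (1 − 1/r) · n^2/2. For r = 7, n = 366: the density bound is (6/7) · 133956/2 = 401868/7 ≈ 57409.7143. The integer-valued extremum is e(T(366, 7)) = 57409, which is strictly less than the density bound 401868/7 since 7 ∤ 366 (the parts of T(366, 7) cannot all be equal).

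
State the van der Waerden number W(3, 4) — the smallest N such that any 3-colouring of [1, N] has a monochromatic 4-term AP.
W(3, 4) = 293

W(3, 4) = 293. The lower bound W(3, 4) > 292 comes from an explicit good 3-colouring of [1, 292]; the upper bound W(3, 4) ≤ 293 was verified by exhaustive search over 3-colourings of [1, 293].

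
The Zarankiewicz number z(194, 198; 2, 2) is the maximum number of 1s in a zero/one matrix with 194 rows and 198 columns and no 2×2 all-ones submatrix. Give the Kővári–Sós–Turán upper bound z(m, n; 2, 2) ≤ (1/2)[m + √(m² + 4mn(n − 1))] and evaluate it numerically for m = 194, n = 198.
z(194, 198; 2, 2) ≤ (1/2)[194 + √(194² + 4·194·198·197)] = (1/2)[194 + √30306292] = 2849.5575

Kővári–Sós–Turán: let r_1, ..., r_194 be the row sums and z = Σ r_i the total number of 1s. Each pair of columns can share at most one row with both entries 1 (else a 2×2 all-ones block appears), so Σ_i C(r_i, 2) ≤ C(198, 2) = 19503. By convexity Σ_i C(r_i, 2) ≥ 194·C(z/194, 2) = z(z − 194)/(2·194), giving z² − 194z − 194·198·197 ≤ 0 and hence z ≤ (1/2)[194 + √(37636 + 4·7567164)] = (1/2)[194 + √30306292] ≈ (1/2)(194 + 5505.1151) = 2849.5575.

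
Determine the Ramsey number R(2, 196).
R(2, 196) = 196

R(2, k) = k for all k ≥ 2: in a 2-colouring of K_k, either some edge is red (a red K_2) or all edges are blue (a blue K_k). And K_{195} coloured all-blue has no blue K_196, so R(2, 196) > 195. Hence R(2, 196) = 196.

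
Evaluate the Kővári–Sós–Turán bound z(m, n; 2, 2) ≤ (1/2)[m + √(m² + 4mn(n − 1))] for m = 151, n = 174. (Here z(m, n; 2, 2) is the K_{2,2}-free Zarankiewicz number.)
z(151, 174; 2, 2) ≤ (1/2)[151 + √(151² + 4·151·174·173)] = (1/2)[151 + √18204409] = 2208.8313

Kővári–Sós–Turán: let r_1, ..., r_151 be the row sums and z = Σ r_i the total number of 1s. Each pair of columns can share at most one row with both entries 1 (else a 2×2 all-ones block appears), so Σ_i C(r_i, 2) ≤ C(174, 2) = 15051. By convexity Σ_i C(r_i, 2) ≥ 151·C(z/151, 2) = z(z − 151)/(2·151), giving z² − 151z − 151·174·173 ≤ 0 and hence z ≤ (1/2)[151 + √(22801 + 4·4545402)] = (1/2)[151 + √18204409] ≈ (1/2)(151 + 4266.6625) = 2208.8313.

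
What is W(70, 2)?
W(70, 2) = 70 + 1 = 71

A 2-term AP is any pair of integers, so a monochromatic 2-AP exists iff some colour is used at least twice. With 70 colours, the colouring i ↦ i on {1, ..., 70} uses each colour once, avoiding any monochromatic pair, so W(70, 2) > 70. For {1, ..., 71}, pigeonhole forces two integers of the same colour, which form a monochromatic 2-AP. Hence W(70, 2) = 71.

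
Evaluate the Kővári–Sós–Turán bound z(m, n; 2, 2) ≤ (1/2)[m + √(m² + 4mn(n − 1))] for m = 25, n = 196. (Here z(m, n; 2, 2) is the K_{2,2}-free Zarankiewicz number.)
z(25, 196; 2, 2) ≤ (1/2)[25 + √(25² + 4·25·196·195)] = (1/2)[25 + √3822625] = 990.0767

Kővári–Sós–Turán: let r_1, ..., r_25 be the row sums and z = Σ r_i the total number of 1s. Each pair of columns can share at most one row with both entries 1 (else a 2×2 all-ones block appears), so Σ_i C(r_i, 2) ≤ C(196, 2) = 19110. By convexity Σ_i C(r_i, 2) ≥ 25·C(z/25, 2) = z(z − 25)/(2·25), giving z² − 25z − 25·196·195 ≤ 0 and hence z ≤ (1/2)[25 + √(625 + 4·955500)] = (1/2)[25 + √3822625] ≈ (1/2)(25 + 1955.1534) = 990.0767.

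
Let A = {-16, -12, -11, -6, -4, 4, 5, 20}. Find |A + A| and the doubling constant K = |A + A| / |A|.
K = |A + A| / |A| = 30/8 = 15/4

Enumerate A + A = {a + b : a, b ∈ A}. With |A| = 8, there are |A|^2 = 64 ordered sum pairs; collecting distinct values, A + A = {-32, -28, -27, -24, -23, -22, -20, -18, -17, -16, -15, -12, -11, -10, -8, -7, -6, -2, -1, 0, 1, 4, 8, 9, 10, 14, 16, 24, 25, 40}, so |A + A| = 30. Thus K = 30/8 = 15/4. For comparison, the minimum possible |A + A| over all 8-element sets is 2·8 − 1 = 15 (so min K = 15/8), attained only by arithmetic progressions.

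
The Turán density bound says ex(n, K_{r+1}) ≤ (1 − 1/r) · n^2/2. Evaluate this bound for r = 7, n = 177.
Turán density bound = (6/7) · 177^2/2 = 93987/7 ≈ 13426.7143

Turán's theorem: ex(n, K_{r+1}) is achieved by the complete r-partite Turán graph T(n, r) with parts as balanced as possible, and is at most (1 − 1/r) · n^2/2. For r = 7, n = 177: the density bound is (6/7) · 31329/2 = 93987/7 ≈ 13426.7143. The integer-valued extremum is e(T(177, 7)) = 13426, which is strictly less than the density bound 93987/7 since 7 ∤ 177 (the parts of T(177, 7) cannot all be equal).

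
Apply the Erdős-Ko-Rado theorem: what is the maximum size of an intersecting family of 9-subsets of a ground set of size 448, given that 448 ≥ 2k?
max |F| = C(447, 8) = 37117789203840345

The Erdős-Ko-Rado theorem states: for n ≥ 2k, an intersecting family of k-subsets of an n-element set has size at most C(n − 1, k − 1), with equality for 'star' families {A ⊆ [n] : |A| = k, i ∈ A} (fix an element i). For n = 448, k = 9: C(447, 8) = 37117789203840345.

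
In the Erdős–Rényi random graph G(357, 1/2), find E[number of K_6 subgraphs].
E[# K_6] = C(357, 6) · (1/2)^C(6, 2) = 2756352147472 / 2^15 = 172272009217/2048 ≈ 84117192.000488

For each 6-subset S of vertices (there are C(357, 6) = 2756352147472 such S), let X_S = 1 if S induces a K_6 (all C(6, 2) = 15 edges present). Then P(X_S = 1) = (1/2)^15 = 1/32768. By linearity of expectation, E[# K_6] = C(357, 6) · (1/2)^15 = 2756352147472 / 32768 = 172272009217/2048 ≈ 84117192.000488.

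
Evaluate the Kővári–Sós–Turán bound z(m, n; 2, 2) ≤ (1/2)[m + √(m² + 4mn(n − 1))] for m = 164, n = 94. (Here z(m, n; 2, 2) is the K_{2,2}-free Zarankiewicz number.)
z(164, 94; 2, 2) ≤ (1/2)[164 + √(164² + 4·164·94·93)] = (1/2)[164 + √5761648] = 1282.1717

Kővári–Sós–Turán: let r_1, ..., r_164 be the row sums and z = Σ r_i the total number of 1s. Each pair of columns can share at most one row with both entries 1 (else a 2×2 all-ones block appears), so Σ_i C(r_i, 2) ≤ C(94, 2) = 4371. By convexity Σ_i C(r_i, 2) ≥ 164·C(z/164, 2) = z(z − 164)/(2·164), giving z² − 164z − 164·94·93 ≤ 0 and hence z ≤ (1/2)[164 + √(26896 + 4·1433688)] = (1/2)[164 + √5761648] ≈ (1/2)(164 + 2400.3433) = 1282.1717.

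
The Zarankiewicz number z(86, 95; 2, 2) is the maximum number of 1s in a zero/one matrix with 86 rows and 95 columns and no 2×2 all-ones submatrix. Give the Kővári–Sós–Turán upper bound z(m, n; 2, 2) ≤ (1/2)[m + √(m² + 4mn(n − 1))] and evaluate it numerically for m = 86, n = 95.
z(86, 95; 2, 2) ≤ (1/2)[86 + √(86² + 4·86·95·94)] = (1/2)[86 + √3079316] = 920.399

Kővári–Sós–Turán: let r_1, ..., r_86 be the row sums and z = Σ r_i the total number of 1s. Each pair of columns can share at most one row with both entries 1 (else a 2×2 all-ones block appears), so Σ_i C(r_i, 2) ≤ C(95, 2) = 4465. By convexity Σ_i C(r_i, 2) ≥ 86·C(z/86, 2) = z(z − 86)/(2·86), giving z² − 86z − 86·95·94 ≤ 0 and hence z ≤ (1/2)[86 + √(7396 + 4·767980)] = (1/2)[86 + √3079316] ≈ (1/2)(86 + 1754.798) = 920.399.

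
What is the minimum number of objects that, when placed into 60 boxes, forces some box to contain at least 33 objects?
n = (33 − 1)·60 + 1 = 1921

By the generalised pigeonhole principle, to guarantee some box contains ≥ r objects we need more than (r − 1) · k objects total. Threshold: n = (r − 1) · k + 1. With r = 33 and k = 60: n = 32 · 60 + 1 = 1920 + 1 = 1921. For n = 1920 = 32 · 60, we can put exactly 32 objects in every box, avoiding 33 in any single one — so 1921 is tight.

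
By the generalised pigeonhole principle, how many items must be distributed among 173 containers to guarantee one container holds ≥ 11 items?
n = (11 − 1)·173 + 1 = 1731

By the generalised pigeonhole principle, to guarantee some box contains ≥ r objects we need more than (r − 1) · k objects total. Threshold: n = (r − 1) · k + 1. With r = 11 and k = 173: n = 10 · 173 + 1 = 1730 + 1 = 1731. For n = 1730 = 10 · 173, we can put exactly 10 objects in every box, avoiding 11 in any single one — so 1731 is tight.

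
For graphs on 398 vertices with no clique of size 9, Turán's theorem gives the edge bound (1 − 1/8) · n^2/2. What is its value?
Turán density bound = (7/8) · 398^2/2 = 277207/4 ≈ 69301.75

Turán's theorem: ex(n, K_{r+1}) is achieved by the complete r-partite Turán graph T(n, r) with parts as balanced as possible, and is at most (1 − 1/r) · n^2/2. For r = 8, n = 398: the density bound is (7/8) · 158404/2 = 277207/4 ≈ 69301.75. The integer-valued extremum is e(T(398, 8)) = 69301, which is strictly less than the density bound 277207/4 since 8 ∤ 398 (the parts of T(398, 8) cannot all be equal).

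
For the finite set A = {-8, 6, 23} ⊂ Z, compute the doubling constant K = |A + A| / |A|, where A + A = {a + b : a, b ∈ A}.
K = |A + A| / |A| = 6/3 = 2

Enumerate A + A = {a + b : a, b ∈ A}. With |A| = 3, there are |A|^2 = 9 ordered sum pairs; collecting distinct values, A + A = {-16, -2, 12, 15, 29, 46}, so |A + A| = 6. Thus K = 6/3 = 2. For comparison, the minimum possible |A + A| over all 3-element sets is 2·3 − 1 = 5 (so min K = 5/3), attained only by arithmetic progressions.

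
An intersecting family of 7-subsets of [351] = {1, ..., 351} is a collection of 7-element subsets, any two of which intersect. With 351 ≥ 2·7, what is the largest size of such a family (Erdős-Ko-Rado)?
max |F| = C(350, 6) = 2445484347775

The Erdős-Ko-Rado theorem states: for n ≥ 2k, an intersecting family of k-subsets of an n-element set has size at most C(n − 1, k − 1), with equality for 'star' families {A ⊆ [n] : |A| = k, i ∈ A} (fix an element i). For n = 351, k = 7: C(350, 6) = 2445484347775.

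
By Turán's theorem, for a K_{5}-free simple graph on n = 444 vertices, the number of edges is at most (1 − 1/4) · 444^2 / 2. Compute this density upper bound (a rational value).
Turán density bound = (3/4) · 444^2/2 = 73926

Turán's theorem: ex(n, K_{r+1}) is achieved by the complete r-partite Turán graph T(n, r) with parts as balanced as possible, and is at most (1 − 1/r) · n^2/2. For r = 4, n = 444: the density bound is (3/4) · 197136/2 = 73926. Since 4 ∣ 444, the Turán graph T(444, 4) has parts of equal size 111, and its edge count e(T(444, 4)) = 73926 attains the density bound exactly.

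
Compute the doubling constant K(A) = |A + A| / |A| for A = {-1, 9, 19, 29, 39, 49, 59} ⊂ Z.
K = |A + A| / |A| = 13/7

Enumerate A + A = {a + b : a, b ∈ A}. With |A| = 7, there are |A|^2 = 49 ordered sum pairs; collecting distinct values, A + A = {-2, 8, 18, 28, 38, 48, 58, 68, 78, 88, 98, 108, 118}, so |A + A| = 13. Thus K = 13/7. Here |A + A| = 2|A| − 1 = 13, the minimum possible — so K = 13/7 is minimal, which holds iff A is an arithmetic progression.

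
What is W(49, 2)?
W(49, 2) = 49 + 1 = 50

A 2-term AP is any pair of integers, so a monochromatic 2-AP exists iff some colour is used at least twice. With 49 colours, the colouring i ↦ i on {1, ..., 49} uses each colour once, avoiding any monochromatic pair, so W(49, 2) > 49. For {1, ..., 50}, pigeonhole forces two integers of the same colour, which form a monochromatic 2-AP. Hence W(49, 2) = 50.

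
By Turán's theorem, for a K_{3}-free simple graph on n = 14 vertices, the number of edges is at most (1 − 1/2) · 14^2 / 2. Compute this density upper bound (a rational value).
Turán density bound = (1/2) · 14^2/2 = 49

Turán's theorem: ex(n, K_{r+1}) is achieved by the complete r-partite Turán graph T(n, r) with parts as balanced as possible, and is at most (1 − 1/r) · n^2/2. For r = 2, n = 14: the density bound is (1/2) · 196/2 = 49. Since 2 ∣ 14, the Turán graph T(14, 2) has parts of equal size 7, and its edge count e(T(14, 2)) = 49 attains the density bound exactly.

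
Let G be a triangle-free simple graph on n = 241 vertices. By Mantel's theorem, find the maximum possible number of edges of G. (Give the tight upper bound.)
ex(241, K_3) = ⌊241^2/4⌋ = 14520

Mantel (1907): a triangle-free graph on n vertices has at most ⌊n^2/4⌋ edges, with equality for the complete bipartite graph K_{⌊n/2⌋, ⌈n/2⌉}. For n = 241: ⌊241^2/4⌋ = ⌊58081/4⌋ = 14520. The extremal graph is K_{120, 121}, which has 120·121 = 14520 edges.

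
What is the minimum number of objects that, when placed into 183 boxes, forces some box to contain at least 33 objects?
n = (33 − 1)·183 + 1 = 5857

By the generalised pigeonhole principle, to guarantee some box contains ≥ r objects we need more than (r − 1) · k objects total. Threshold: n = (r − 1) · k + 1. With r = 33 and k = 183: n = 32 · 183 + 1 = 5856 + 1 = 5857. For n = 5856 = 32 · 183, we can put exactly 32 objects in every box, avoiding 33 in any single one — so 5857 is tight.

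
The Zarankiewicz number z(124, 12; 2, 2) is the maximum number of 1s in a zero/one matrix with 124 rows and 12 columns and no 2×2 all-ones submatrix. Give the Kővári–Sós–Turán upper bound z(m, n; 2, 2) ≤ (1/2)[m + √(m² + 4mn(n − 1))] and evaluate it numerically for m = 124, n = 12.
z(124, 12; 2, 2) ≤ (1/2)[124 + √(124² + 4·124·12·11)] = (1/2)[124 + √80848] = 204.1689

Kővári–Sós–Turán: let r_1, ..., r_124 be the row sums and z = Σ r_i the total number of 1s. Each pair of columns can share at most one row with both entries 1 (else a 2×2 all-ones block appears), so Σ_i C(r_i, 2) ≤ C(12, 2) = 66. By convexity Σ_i C(r_i, 2) ≥ 124·C(z/124, 2) = z(z − 124)/(2·124), giving z² − 124z − 124·12·11 ≤ 0 and hence z ≤ (1/2)[124 + √(15376 + 4·16368)] = (1/2)[124 + √80848] ≈ (1/2)(124 + 284.3378) = 204.1689.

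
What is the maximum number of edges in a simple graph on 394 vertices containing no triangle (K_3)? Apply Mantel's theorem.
ex(394, K_3) = ⌊394^2/4⌋ = 38809

Mantel (1907): a triangle-free graph on n vertices has at most ⌊n^2/4⌋ edges, with equality for the complete bipartite graph K_{⌊n/2⌋, ⌈n/2⌉}. For n = 394: ⌊394^2/4⌋ = ⌊155236/4⌋ = 38809. The extremal graph is K_{197, 197}, which has 197·197 = 38809 edges.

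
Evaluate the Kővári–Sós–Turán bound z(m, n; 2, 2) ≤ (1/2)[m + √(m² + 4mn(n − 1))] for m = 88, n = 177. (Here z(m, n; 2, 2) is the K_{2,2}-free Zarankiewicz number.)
z(88, 177; 2, 2) ≤ (1/2)[88 + √(88² + 4·88·177·176)] = (1/2)[88 + √10973248] = 1700.2947

Kővári–Sós–Turán: let r_1, ..., r_88 be the row sums and z = Σ r_i the total number of 1s. Each pair of columns can share at most one row with both entries 1 (else a 2×2 all-ones block appears), so Σ_i C(r_i, 2) ≤ C(177, 2) = 15576. By convexity Σ_i C(r_i, 2) ≥ 88·C(z/88, 2) = z(z − 88)/(2·88), giving z² − 88z − 88·177·176 ≤ 0 and hence z ≤ (1/2)[88 + √(7744 + 4·2741376)] = (1/2)[88 + √10973248] ≈ (1/2)(88 + 3312.5893) = 1700.2947.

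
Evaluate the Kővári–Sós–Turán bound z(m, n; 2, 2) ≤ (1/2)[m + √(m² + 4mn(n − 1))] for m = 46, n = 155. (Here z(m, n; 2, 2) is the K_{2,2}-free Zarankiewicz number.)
z(46, 155; 2, 2) ≤ (1/2)[46 + √(46² + 4·46·155·154)] = (1/2)[46 + √4394196] = 1071.1169

Kővári–Sós–Turán: let r_1, ..., r_46 be the row sums and z = Σ r_i the total number of 1s. Each pair of columns can share at most one row with both entries 1 (else a 2×2 all-ones block appears), so Σ_i C(r_i, 2) ≤ C(155, 2) = 11935. By convexity Σ_i C(r_i, 2) ≥ 46·C(z/46, 2) = z(z − 46)/(2·46), giving z² − 46z − 46·155·154 ≤ 0 and hence z ≤ (1/2)[46 + √(2116 + 4·1098020)] = (1/2)[46 + √4394196] ≈ (1/2)(46 + 2096.2338) = 1071.1169.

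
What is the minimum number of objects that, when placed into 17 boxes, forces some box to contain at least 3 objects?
n = (3 − 1)·17 + 1 = 35

By the generalised pigeonhole principle, to guarantee some box contains ≥ r objects we need more than (r − 1) · k objects total. Threshold: n = (r − 1) · k + 1. With r = 3 and k = 17: n = 2 · 17 + 1 = 34 + 1 = 35. For n = 34 = 2 · 17, we can put exactly 2 objects in every box, avoiding 3 in any single one — so 35 is tight.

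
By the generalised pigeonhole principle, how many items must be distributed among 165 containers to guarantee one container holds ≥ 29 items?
n = (29 − 1)·165 + 1 = 4621

By the generalised pigeonhole principle, to guarantee some box contains ≥ r objects we need more than (r − 1) · k objects total. Threshold: n = (r − 1) · k + 1. With r = 29 and k = 165: n = 28 · 165 + 1 = 4620 + 1 = 4621. For n = 4620 = 28 · 165, we can put exactly 28 objects in every box, avoiding 29 in any single one — so 4621 is tight.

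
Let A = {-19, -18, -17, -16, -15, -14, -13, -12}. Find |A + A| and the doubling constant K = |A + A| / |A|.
K = |A + A| / |A| = 15/8

Enumerate A + A = {a + b : a, b ∈ A}. With |A| = 8, there are |A|^2 = 64 ordered sum pairs; collecting distinct values, A + A = {-38, -37, -36, -35, -34, -33, -32, -31, -30, -29, -28, -27, -26, -25, -24}, so |A + A| = 15. Thus K = 15/8. Here |A + A| = 2|A| − 1 = 15, the minimum possible — so K = 15/8 is minimal, which holds iff A is an arithmetic progression.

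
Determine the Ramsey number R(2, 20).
R(2, 20) = 20

R(2, k) = k for all k ≥ 2: in a 2-colouring of K_k, either some edge is red (a red K_2) or all edges are blue (a blue K_k). And K_{19} coloured all-blue has no blue K_20, so R(2, 20) > 19. Hence R(2, 20) = 20.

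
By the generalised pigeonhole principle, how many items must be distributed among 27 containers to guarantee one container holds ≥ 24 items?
n = (24 − 1)·27 + 1 = 622

By the generalised pigeonhole principle, to guarantee some box contains ≥ r objects we need more than (r − 1) · k objects total. Threshold: n = (r − 1) · k + 1. With r = 24 and k = 27: n = 23 · 27 + 1 = 621 + 1 = 622. For n = 621 = 23 · 27, we can put exactly 23 objects in every box, avoiding 24 in any single one — so 622 is tight.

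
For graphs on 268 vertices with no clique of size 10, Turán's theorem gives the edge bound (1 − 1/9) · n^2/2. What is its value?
Turán density bound = (8/9) · 268^2/2 = 287296/9 ≈ 31921.7778

Turán's theorem: ex(n, K_{r+1}) is achieved by the complete r-partite Turán graph T(n, r) with parts as balanced as possible, and is at most (1 − 1/r) · n^2/2. For r = 9, n = 268: the density bound is (8/9) · 71824/2 = 287296/9 ≈ 31921.7778. The integer-valued extremum is e(T(268, 9)) = 31921, which is strictly less than the density bound 287296/9 since 9 ∤ 268 (the parts of T(268, 9) cannot all be equal).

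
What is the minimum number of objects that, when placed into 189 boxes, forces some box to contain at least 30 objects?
n = (30 − 1)·189 + 1 = 5482

By the generalised pigeonhole principle, to guarantee some box contains ≥ r objects we need more than (r − 1) · k objects total. Threshold: n = (r − 1) · k + 1. With r = 30 and k = 189: n = 29 · 189 + 1 = 5481 + 1 = 5482. For n = 5481 = 29 · 189, we can put exactly 29 objects in every box, avoiding 30 in any single one — so 5482 is tight.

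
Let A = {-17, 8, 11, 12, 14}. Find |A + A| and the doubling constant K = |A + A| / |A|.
K = |A + A| / |A| = 14/5

Enumerate A + A = {a + b : a, b ∈ A}. With |A| = 5, there are |A|^2 = 25 ordered sum pairs; collecting distinct values, A + A = {-34, -9, -6, -5, -3, 16, 19, 20, 22, 23, 24, 25, 26, 28}, so |A + A| = 14. Thus K = 14/5. For comparison, the minimum possible |A + A| over all 5-element sets is 2·5 − 1 = 9 (so min K = 9/5), attained only by arithmetic progressions.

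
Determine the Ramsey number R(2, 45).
R(2, 45) = 45

R(2, k) = k for all k ≥ 2: in a 2-colouring of K_k, either some edge is red (a red K_2) or all edges are blue (a blue K_k). And K_{44} coloured all-blue has no blue K_45, so R(2, 45) > 44. Hence R(2, 45) = 45.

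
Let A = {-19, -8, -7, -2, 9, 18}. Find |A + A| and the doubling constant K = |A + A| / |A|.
K = |A + A| / |A| = 20/6 = 10/3

Enumerate A + A = {a + b : a, b ∈ A}. With |A| = 6, there are |A|^2 = 36 ordered sum pairs; collecting distinct values, A + A = {-38, -27, -26, -21, -16, -15, -14, -10, -9, -4, -1, 1, 2, 7, 10, 11, 16, 18, 27, 36}, so |A + A| = 20. Thus K = 20/6 = 10/3. For comparison, the minimum possible |A + A| over all 6-element sets is 2·6 − 1 = 11 (so min K = 11/6), attained only by arithmetic progressions.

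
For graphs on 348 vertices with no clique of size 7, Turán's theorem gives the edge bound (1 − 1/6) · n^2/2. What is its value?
Turán density bound = (5/6) · 348^2/2 = 50460

Turán's theorem: ex(n, K_{r+1}) is achieved by the complete r-partite Turán graph T(n, r) with parts as balanced as possible, and is at most (1 − 1/r) · n^2/2. For r = 6, n = 348: the density bound is (5/6) · 121104/2 = 50460. Since 6 ∣ 348, the Turán graph T(348, 6) has parts of equal size 58, and its edge count e(T(348, 6)) = 50460 attains the density bound exactly.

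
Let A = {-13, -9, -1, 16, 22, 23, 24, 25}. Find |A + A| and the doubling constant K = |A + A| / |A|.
K = |A + A| / |A| = 32/8 = 4

Enumerate A + A = {a + b : a, b ∈ A}. With |A| = 8, there are |A|^2 = 64 ordered sum pairs; collecting distinct values, A + A = {-26, -22, -18, -14, -10, -2, 3, 7, 9, 10, 11, 12, 13, 14, 15, 16, 21, 22, 23, 24, 32, 38, 39, 40, 41, 44, 45, 46, 47, 48, 49, 50}, so |A + A| = 32. Thus K = 32/8 = 4. For comparison, the minimum possible |A + A| over all 8-element sets is 2·8 − 1 = 15 (so min K = 15/8), attained only by arithmetic progressions.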